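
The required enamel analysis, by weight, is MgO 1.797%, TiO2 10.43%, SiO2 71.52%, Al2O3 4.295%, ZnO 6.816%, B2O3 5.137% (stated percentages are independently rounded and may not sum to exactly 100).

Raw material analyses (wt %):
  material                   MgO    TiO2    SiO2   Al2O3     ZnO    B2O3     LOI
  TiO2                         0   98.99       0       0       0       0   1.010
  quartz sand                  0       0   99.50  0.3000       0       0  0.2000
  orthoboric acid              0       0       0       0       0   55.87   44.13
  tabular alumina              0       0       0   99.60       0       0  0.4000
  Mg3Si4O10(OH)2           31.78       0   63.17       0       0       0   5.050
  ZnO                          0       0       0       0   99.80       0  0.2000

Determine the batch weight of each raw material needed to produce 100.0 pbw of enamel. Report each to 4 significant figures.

Batch per 100.0 pbw enamel:
  TiO2: 10.54 pbw
  quartz sand: 68.29 pbw
  orthoboric acid: 9.195 pbw
  tabular alumina: 4.107 pbw
  Mg3Si4O10(OH)2: 5.654 pbw
  ZnO: 6.830 pbw
Total batch = 104.6 pbw; LOI loss = 4.616 pbw; yield = 95.59%

Every computation keeps exact precision in all steps — intermediates are displayed, with 4-significant-digit rounding, between the steps; each reported figure receives exactly one rounding — the derived quantities are computed at full float precision (six oxide percentages, yield, glass mass, LOI, totals) from the batch weights at 100.0 pbw of glass, as they appear in the question or the answer.
Per-oxide target masses for 100.0 pbw enamel:
  MgO: 1.797% × 100.0 = 1.797 pbw
  TiO2: 10.43% × 100.0 = 10.43 pbw
  SiO2: 71.52% × 100.0 = 71.52 pbw
  Al2O3: 4.295% × 100.0 = 4.295 pbw
  ZnO: 6.816% × 100.0 = 6.816 pbw
  B2O3: 5.137% × 100.0 = 5.137 pbw
Oxide-by-oxide audit with the batch weights as given, at the basis given (summed amounts equal target values once rounding is allowed for):
  MgO: 5.654·0.3178 = 1.797 pbw (target 1.797 pbw)
  TiO2: 10.54·0.9899 = 10.43 pbw (target 10.43 pbw)
  SiO2: 68.29·0.9950 + 5.654·0.6317 = 71.52 pbw (target 71.52 pbw)
  Al2O3: 68.29·0.003000 + 4.107·0.9960 = 4.295 pbw (target 4.295 pbw)
  ZnO: 6.830·0.9980 = 6.816 pbw (target 6.816 pbw)
  B2O3: 9.195·0.5587 = 5.137 pbw (target 5.137 pbw)
Consistency of the glass mass: Σ batch − LOI loss = 100.0 pbw (targets for the oxides total 100.0 pbw; basis as stated: 100.0 pbw — rounding explains the deltas).
Adding the batch up: Σ batch = 104.6 pbw; LOI loss = Σ batch·LOI = 4.616 pbw; as yield: glass ÷ batch → 95.59%.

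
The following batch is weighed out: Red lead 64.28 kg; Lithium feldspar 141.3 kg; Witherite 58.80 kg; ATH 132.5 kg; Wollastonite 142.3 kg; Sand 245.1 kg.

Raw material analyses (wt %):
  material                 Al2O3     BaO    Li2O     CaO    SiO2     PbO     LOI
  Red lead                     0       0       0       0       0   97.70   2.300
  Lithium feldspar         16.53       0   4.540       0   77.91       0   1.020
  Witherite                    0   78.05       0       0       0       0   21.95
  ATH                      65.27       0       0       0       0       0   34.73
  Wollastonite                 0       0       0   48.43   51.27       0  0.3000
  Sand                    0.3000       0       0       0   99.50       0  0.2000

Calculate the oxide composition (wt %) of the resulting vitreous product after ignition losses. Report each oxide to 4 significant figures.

Glass mass = 721.5 kg (batch 784.3 − LOI 62.76).
Composition: Al2O3 15.33%, BaO 6.361%, Li2O 0.8891%, CaO 9.551%, SiO2 59.17%, PbO 8.704%

Values along the way are shown rounded off to 4 significant figures as written — every computation carries full float precision through the solve; every reported number receives exactly one rounding. Derived quantities are re-derived from the batch weights on 721.5 kg of glass at exact precision (the yield, the six compositions, the totals, ignition loss, net glass mass), exactly as printed in problem or answer.
Mass of each oxide from the mix:
  Al2O3: 141.3·0.1653 + 132.5·0.6527 + 245.1·0.003000 = 110.6 kg
  BaO: 58.80·0.7805 = 45.89 kg
  Li2O: 141.3·0.04540 = 6.415 kg
  CaO: 142.3·0.4843 = 68.92 kg
  SiO2: 141.3·0.7791 + 142.3·0.5127 + 245.1·0.9950 = 426.9 kg
  PbO: 64.28·0.9770 = 62.80 kg
LOI: 64.28·0.02300 + 141.3·0.01020 + 58.80·0.2195 + 132.5·0.3473 + 142.3·0.003000 + 245.1·0.002000 = 62.76 kg
Glass = total batch minus LOI = 784.3 − 62.76 = 721.5 kg (consistent with Σ oxide mass)
wt %: oxide over glass, times 100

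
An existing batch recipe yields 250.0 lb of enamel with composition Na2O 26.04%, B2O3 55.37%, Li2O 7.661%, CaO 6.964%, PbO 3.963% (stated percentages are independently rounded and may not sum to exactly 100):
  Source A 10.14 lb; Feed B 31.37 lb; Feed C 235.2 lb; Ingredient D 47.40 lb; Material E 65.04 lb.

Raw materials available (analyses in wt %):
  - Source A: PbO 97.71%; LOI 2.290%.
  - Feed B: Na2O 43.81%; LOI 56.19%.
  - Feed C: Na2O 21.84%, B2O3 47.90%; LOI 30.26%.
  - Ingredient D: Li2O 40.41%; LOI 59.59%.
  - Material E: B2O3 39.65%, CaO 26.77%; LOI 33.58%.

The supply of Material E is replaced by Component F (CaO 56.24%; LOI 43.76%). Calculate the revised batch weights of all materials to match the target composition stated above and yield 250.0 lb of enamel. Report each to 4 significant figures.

The intermediate values are displayed rounded to four significant figures when written out. The working math carries exact precision throughout — each reported result undergoes a single rounding — derived quantities, which include totals, the yield, LOI, five oxide percentages, net glass mass, are re-derived at full float precision, as quoted within problem or answer, starting from the weights for 250.0 lb of glass.
Target oxide masses per 250.0 lb enamel:
  Na2O: 26.04% × 250.0 = 65.10 lb
  B2O3: 55.37% × 250.0 = 138.4 lb
  Li2O: 7.661% × 250.0 = 19.15 lb
  CaO: 6.964% × 250.0 = 17.41 lb
  PbO: 3.963% × 250.0 = 9.908 lb
Per-oxide balance check from the weights as reported, under the basis named above (each sum matches its target mass given rounding of the digits):
  Na2O: 4.531·0.4381 + 289.0·0.2184 = 65.10 lb (target 65.10 lb)
  B2O3: 289.0·0.4790 = 138.4 lb (target 138.4 lb)
  Li2O: 47.40·0.4041 = 19.15 lb (target 19.15 lb)
  CaO: 30.96·0.5624 = 17.41 lb (target 17.41 lb)
  PbO: 10.14·0.9771 = 9.908 lb (target 9.908 lb)
Glass mass check: batch Σ − ignition loss = 250.0 lb (per-oxide target masses sum to 250.0 lb; with the basis standing at 250.0 lb — any gap is answer rounding).
Whole-batch sum: Σ batch = 382.0 lb; LOI removed, Σ of batch·LOI: 132.0 lb; glass ÷ batch gives a yield of 65.44%.

Revised batch per 250.0 lb enamel:
  Source A: 10.14 lb
  Feed B: 4.531 lb
  Feed C: 289.0 lb
  Ingredient D: 47.40 lb
  Component F: 30.96 lb
Total batch = 382.0 lb; LOI loss = 132.0 lb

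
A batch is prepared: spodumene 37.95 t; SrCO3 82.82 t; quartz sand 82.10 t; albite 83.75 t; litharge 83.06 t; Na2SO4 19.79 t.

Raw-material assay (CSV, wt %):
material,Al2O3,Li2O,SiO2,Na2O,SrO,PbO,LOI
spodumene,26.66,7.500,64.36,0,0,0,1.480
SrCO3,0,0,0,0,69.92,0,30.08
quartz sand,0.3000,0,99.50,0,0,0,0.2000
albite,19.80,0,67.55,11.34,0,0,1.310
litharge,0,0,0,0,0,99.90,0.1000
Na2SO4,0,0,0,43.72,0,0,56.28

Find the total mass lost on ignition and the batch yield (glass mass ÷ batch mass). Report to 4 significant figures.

LOI loss = 37.96 t; glass = 351.5 t; yield = 90.25%

Working values are printed, rounded to 4 significant digits, when written out; all internal work carries exact precision end to end. Every reported value is rounded a single time — the derived quantities (glass mass, LOI, totals, yield, the six compositions) are rebuilt in exact precision from the weighed amounts on 351.5 t of glass as they appear in problem or answer.
Loss on ignition, line by line:
  spodumene: 37.95 × 0.01480 = 0.5617 t
  SrCO3: 82.82 × 0.3008 = 24.91 t
  quartz sand: 82.10 × 0.002000 = 0.1642 t
  albite: 83.75 × 0.01310 = 1.097 t
  litharge: 83.06 × 0.001000 = 0.08306 t
  Na2SO4: 19.79 × 0.5628 = 11.14 t
Total LOI = 37.96 t
Glass = batch − LOI = 389.5 − 37.96 = 351.5 t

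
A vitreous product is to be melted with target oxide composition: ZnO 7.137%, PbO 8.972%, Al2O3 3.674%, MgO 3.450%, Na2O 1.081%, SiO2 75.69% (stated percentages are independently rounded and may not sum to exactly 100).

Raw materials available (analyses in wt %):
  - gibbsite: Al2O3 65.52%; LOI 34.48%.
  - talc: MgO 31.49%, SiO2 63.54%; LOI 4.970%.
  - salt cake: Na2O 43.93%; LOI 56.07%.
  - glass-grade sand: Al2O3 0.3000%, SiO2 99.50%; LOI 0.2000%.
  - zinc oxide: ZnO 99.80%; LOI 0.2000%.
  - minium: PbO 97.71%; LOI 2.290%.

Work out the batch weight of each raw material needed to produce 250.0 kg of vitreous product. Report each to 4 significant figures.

Intermediates are printed, with 4-significant-figure rounding, in the printout; the working math carries full precision throughout; each reported result carries a single rounding; the derived quantities (the yield, ignition loss, totals, glass mass, six oxide percentages) are recomputed from the weighed amounts at 250.0 kg of glass at exact precision exactly as printed in the problem or answer text.
Target oxide masses per 250.0 kg vitreous product:
  ZnO: 7.137% × 250.0 = 17.84 kg
  PbO: 8.972% × 250.0 = 22.43 kg
  Al2O3: 3.674% × 250.0 = 9.185 kg
  MgO: 3.450% × 250.0 = 8.625 kg
  Na2O: 1.081% × 250.0 = 2.702 kg
  SiO2: 75.69% × 250.0 = 189.2 kg
Oxide-by-oxide audit per the reported batch figures, for the quoted basis mass (sum by sum, the targets are met given rounding of the digits):
  ZnO: 17.88·0.9980 = 17.84 kg (target 17.84 kg)
  PbO: 22.96·0.9771 = 22.43 kg (target 22.43 kg)
  Al2O3: 13.23·0.6552 + 172.7·0.003000 = 9.186 kg (target 9.185 kg)
  MgO: 27.39·0.3149 = 8.625 kg (target 8.625 kg)
  Na2O: 6.152·0.4393 = 2.703 kg (target 2.702 kg)
  SiO2: 27.39·0.6354 + 172.7·0.9950 = 189.2 kg (target 189.2 kg)
Glass-mass bookkeeping: Σ batch − LOI loss = 250.0 kg (summing oxide targets gives 250.0 kg; stated basis 250.0 kg — a pure rounding effect).
Batch grand total — Σ batch = 260.3 kg; Σ batch·LOI gives LOI loss = 10.28 kg; glass ÷ batch gives a yield of 96.05%.

Batch per 250.0 kg vitreous product:
  gibbsite: 13.23 kg
  talc: 27.39 kg
  salt cake: 6.152 kg
  glass-grade sand: 172.7 kg
  zinc oxide: 17.88 kg
  minium: 22.96 kg
Total batch = 260.3 kg; LOI loss = 10.28 kg; yield = 96.05%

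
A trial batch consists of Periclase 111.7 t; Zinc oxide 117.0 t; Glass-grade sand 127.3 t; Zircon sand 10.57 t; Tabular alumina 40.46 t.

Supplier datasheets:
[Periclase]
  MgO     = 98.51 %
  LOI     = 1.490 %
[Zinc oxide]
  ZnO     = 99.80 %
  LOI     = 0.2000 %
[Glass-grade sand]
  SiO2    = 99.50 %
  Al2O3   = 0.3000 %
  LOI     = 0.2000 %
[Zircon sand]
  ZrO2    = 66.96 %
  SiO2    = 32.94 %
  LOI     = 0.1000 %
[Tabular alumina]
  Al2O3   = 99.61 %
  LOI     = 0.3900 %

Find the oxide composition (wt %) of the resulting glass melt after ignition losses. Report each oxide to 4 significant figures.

Intermediates are printed rounded to four significant figures within the worked lines. Each numeric step holds exact precision end to end — each reported number takes exactly one rounding; derived quantities (ignition loss, yield, the five compositions, glass mass, the totals) are computed in full precision from the weighed amounts per 404.7 t of glass, exactly as shown in problem or answer.
What the batch supplies per oxide:
  ZnO: 117.0·0.9980 = 116.8 t
  MgO: 111.7·0.9851 = 110.0 t
  ZrO2: 10.57·0.6696 = 7.078 t
  SiO2: 127.3·0.9950 + 10.57·0.3294 = 130.1 t
  Al2O3: 127.3·0.003000 + 40.46·0.9961 = 40.68 t
LOI: 111.7·0.01490 + 117.0·0.002000 + 127.3·0.002000 + 10.57·0.001000 + 40.46·0.003900 = 2.321 t
Glass mass = batch − LOI = 407.0 − 2.321 = 404.7 t (= the summed oxide contributions)
each oxide over glass, ×100, is wt %

Glass mass = 404.7 t (batch 407.0 − LOI 2.321).
Composition: ZnO 28.85%, MgO 27.19%, ZrO2 1.749%, SiO2 32.16%, Al2O3 10.05%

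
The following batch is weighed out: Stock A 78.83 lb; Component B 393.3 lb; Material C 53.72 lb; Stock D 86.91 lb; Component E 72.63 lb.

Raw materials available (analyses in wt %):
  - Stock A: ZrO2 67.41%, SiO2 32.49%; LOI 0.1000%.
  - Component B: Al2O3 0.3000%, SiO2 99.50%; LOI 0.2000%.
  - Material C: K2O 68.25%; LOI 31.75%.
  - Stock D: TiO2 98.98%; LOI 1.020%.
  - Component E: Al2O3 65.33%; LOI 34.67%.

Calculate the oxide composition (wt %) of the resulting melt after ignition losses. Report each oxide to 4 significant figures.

All arithmetic runs at full float precision at all times; values along the way are shown with 4-significant-digit rounding alongside each step. Each reported result takes a single rounding — derived quantities are recomputed in full precision (the five compositions, net glass mass, totals, LOI, yield) starting from the weights on 641.4 lb of glass, exactly as printed in the problem or answer text.
What the batch supplies per oxide:
  Al2O3: 393.3·0.003000 + 72.63·0.6533 = 48.63 lb
  ZrO2: 78.83·0.6741 = 53.14 lb
  SiO2: 78.83·0.3249 + 393.3·0.9950 = 416.9 lb
  TiO2: 86.91·0.9898 = 86.02 lb
  K2O: 53.72·0.6825 = 36.66 lb
LOI: 78.83·0.001000 + 393.3·0.002000 + 53.72·0.3175 + 86.91·0.01020 + 72.63·0.3467 = 43.99 lb
Resulting glass, batch − LOI: 685.4 − 43.99 = 641.4 lb (= the summed oxide contributions)
percent by weight: oxide/glass ×100

Glass mass = 641.4 lb (batch 685.4 − LOI 43.99).
Composition: Al2O3 7.582%, ZrO2 8.285%, SiO2 65.01%, TiO2 13.41%, K2O 5.716%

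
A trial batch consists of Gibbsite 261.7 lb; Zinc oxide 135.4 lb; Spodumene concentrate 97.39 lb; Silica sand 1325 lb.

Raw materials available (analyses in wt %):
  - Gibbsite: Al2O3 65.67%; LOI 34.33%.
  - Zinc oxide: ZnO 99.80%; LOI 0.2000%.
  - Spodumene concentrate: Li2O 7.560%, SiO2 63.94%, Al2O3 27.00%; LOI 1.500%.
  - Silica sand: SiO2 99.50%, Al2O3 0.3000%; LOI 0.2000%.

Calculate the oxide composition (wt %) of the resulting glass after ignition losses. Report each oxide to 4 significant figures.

Each numeric step maintains full float precision at every stage — intermediates are shown, rounded to 4 significant figures, in the working — every reported result takes just one rounding — the derived quantities are computed using the weight values at 1725 lb of glass in full precision (four oxide percentages, glass mass, totals, the yield, ignition loss) exactly as printed in the problem or the answer.
Delivered oxide masses:
  Li2O: 97.39·0.07560 = 7.363 lb
  SiO2: 97.39·0.6394 + 1325·0.9950 = 1381 lb
  Al2O3: 261.7·0.6567 + 97.39·0.2700 + 1325·0.003000 = 202.1 lb
  ZnO: 135.4·0.9980 = 135.1 lb
LOI: 261.7·0.3433 + 135.4·0.002000 + 97.39·0.01500 + 1325·0.002000 = 94.22 lb
Net of LOI, the glass mass = 1819 − 94.22 = 1725 lb (the oxide masses sum to this)
each oxide over glass, ×100, is wt %

Glass mass = 1725 lb (batch 1819 − LOI 94.22).
Composition: Li2O 0.4268%, SiO2 80.03%, Al2O3 11.72%, ZnO 7.832%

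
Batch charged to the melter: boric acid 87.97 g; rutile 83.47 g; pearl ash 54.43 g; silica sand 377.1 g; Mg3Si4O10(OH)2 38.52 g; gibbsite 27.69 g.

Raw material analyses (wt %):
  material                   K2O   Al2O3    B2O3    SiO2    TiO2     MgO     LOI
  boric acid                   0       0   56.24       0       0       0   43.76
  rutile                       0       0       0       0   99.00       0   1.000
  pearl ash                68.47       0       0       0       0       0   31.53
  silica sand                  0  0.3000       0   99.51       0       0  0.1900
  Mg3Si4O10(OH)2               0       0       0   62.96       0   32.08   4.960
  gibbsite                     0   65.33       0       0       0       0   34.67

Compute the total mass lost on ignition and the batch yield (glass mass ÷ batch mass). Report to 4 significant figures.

The whole derivation holds exact precision in all steps; mid-chain values are shown, rounded to four significant figures, at each printed step. Every reported number carries a single rounding; all derived quantities are re-derived from the batch weights on 600.5 g of glass in exact precision (ignition loss, the totals, the yield, the six compositions, net glass mass) as given in the question or the answer.
Per-material ignition loss:
  boric acid: 87.97 × 0.4376 = 38.50 g
  rutile: 83.47 × 0.01000 = 0.8347 g
  pearl ash: 54.43 × 0.3153 = 17.16 g
  silica sand: 377.1 × 0.001900 = 0.7165 g
  Mg3Si4O10(OH)2: 38.52 × 0.04960 = 1.911 g
  gibbsite: 27.69 × 0.3467 = 9.600 g
Total LOI = 68.72 g
Glass = batch − LOI = 669.2 − 68.72 = 600.5 g

LOI loss = 68.72 g; glass = 600.5 g; yield = 89.73%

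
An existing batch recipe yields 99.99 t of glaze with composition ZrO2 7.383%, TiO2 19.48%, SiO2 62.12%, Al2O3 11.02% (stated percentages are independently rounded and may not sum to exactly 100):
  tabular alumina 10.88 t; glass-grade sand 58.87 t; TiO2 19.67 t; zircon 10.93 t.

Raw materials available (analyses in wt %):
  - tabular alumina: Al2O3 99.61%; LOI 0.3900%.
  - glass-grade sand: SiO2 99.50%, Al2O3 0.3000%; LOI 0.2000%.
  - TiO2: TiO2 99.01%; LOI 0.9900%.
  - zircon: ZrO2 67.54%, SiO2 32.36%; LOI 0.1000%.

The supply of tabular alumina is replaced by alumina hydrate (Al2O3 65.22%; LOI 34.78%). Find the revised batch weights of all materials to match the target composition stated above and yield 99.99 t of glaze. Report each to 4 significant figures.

Revised batch per 99.99 t glaze:
  alumina hydrate: 16.62 t
  glass-grade sand: 58.87 t
  TiO2: 19.67 t
  zircon: 10.93 t
Total batch = 106.1 t; LOI loss = 6.104 t

Exact precision is carried at each step; in-progress results are shown with 4-significant-digit rounding within the worked lines. Every reported value takes exactly one rounding — the derived quantities are recomputed in full float precision (totals, ignition loss, yield, glass mass, the four compositions) from the batch weights for 99.99 t of glass, as written in either problem or answer.
Per-oxide target masses for 99.99 t glaze:
  ZrO2: 7.383% × 99.99 = 7.382 t
  TiO2: 19.48% × 99.99 = 19.48 t
  SiO2: 62.12% × 99.99 = 62.11 t
  Al2O3: 11.02% × 99.99 = 11.02 t
Oxide-by-oxide audit on the weights just shown, versus the basis set out (sum by sum, the targets are met exact up to rounding of places):
  ZrO2: 10.93·0.6754 = 7.382 t (target 7.382 t)
  TiO2: 19.67·0.9901 = 19.48 t (target 19.48 t)
  SiO2: 58.87·0.9950 + 10.93·0.3236 = 62.11 t (target 62.11 t)
  Al2O3: 16.62·0.6522 + 58.87·0.003000 = 11.02 t (target 11.02 t)
Consistency of the glass mass: net batch after ignition = 99.99 t (targets for the oxides total 99.99 t; against the stated basis, 99.99 t — any gap is answer rounding).
Batch grand total — Σ batch = 106.1 t; LOI removed, Σ of batch·LOI: 6.104 t; yield, glass over the total, = 94.25%.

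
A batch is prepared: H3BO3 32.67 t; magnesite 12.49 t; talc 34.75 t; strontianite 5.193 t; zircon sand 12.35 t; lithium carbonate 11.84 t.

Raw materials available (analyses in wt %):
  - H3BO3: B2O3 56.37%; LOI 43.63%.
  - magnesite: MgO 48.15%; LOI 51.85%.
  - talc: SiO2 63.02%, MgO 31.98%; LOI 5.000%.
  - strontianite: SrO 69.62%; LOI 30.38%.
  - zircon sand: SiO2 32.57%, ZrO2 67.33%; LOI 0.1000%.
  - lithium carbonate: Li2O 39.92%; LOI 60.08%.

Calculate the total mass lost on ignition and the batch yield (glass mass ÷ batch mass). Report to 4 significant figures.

Intermediates are displayed (rounded to 4 significant digits) as written; all arithmetic carries exact precision at each step. A single rounding yields each reported figure — derived quantities, including LOI, the totals, net glass mass, six oxide percentages, the yield, are recomputed from the batch weights per 78.12 t of glass in full float precision, as they appear in the question or the answer.
Per-material ignition loss:
  H3BO3: 32.67 × 0.4363 = 14.25 t
  magnesite: 12.49 × 0.5185 = 6.476 t
  talc: 34.75 × 0.05000 = 1.738 t
  strontianite: 5.193 × 0.3038 = 1.578 t
  zircon sand: 12.35 × 0.001000 = 0.01235 t
  lithium carbonate: 11.84 × 0.6008 = 7.113 t
Total LOI = 31.17 t
Glass = batch − LOI = 109.3 − 31.17 = 78.12 t

LOI loss = 31.17 t; glass = 78.12 t; yield = 71.48%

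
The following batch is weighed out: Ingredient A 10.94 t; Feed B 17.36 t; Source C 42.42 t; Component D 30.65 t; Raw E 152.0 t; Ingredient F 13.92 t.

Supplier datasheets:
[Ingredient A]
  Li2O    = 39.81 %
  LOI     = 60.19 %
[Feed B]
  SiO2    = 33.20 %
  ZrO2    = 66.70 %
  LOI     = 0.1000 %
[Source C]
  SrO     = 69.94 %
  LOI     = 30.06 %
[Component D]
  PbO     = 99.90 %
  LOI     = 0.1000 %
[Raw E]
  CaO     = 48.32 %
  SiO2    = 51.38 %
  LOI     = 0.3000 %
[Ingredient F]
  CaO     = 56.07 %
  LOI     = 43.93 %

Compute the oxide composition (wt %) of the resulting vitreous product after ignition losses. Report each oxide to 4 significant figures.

Glass mass = 241.3 t (batch 267.3 − LOI 25.96).
Composition: PbO 12.69%, CaO 33.67%, SiO2 34.75%, ZrO2 4.798%, Li2O 1.805%, SrO 12.29%

Each numeric step holds full float precision end to end — values along the way are shown (rounded to four significant digits) as written — a single rounding produces each reported figure; derived quantities (six oxide percentages, glass mass, LOI, yield, the totals) are re-derived at full precision from the weighed amounts per 241.3 t of glass, as given in the question or the answer.
What the batch supplies per oxide:
  PbO: 30.65·0.9990 = 30.62 t
  CaO: 152.0·0.4832 + 13.92·0.5607 = 81.25 t
  SiO2: 17.36·0.3320 + 152.0·0.5138 = 83.86 t
  ZrO2: 17.36·0.6670 = 11.58 t
  Li2O: 10.94·0.3981 = 4.355 t
  SrO: 42.42·0.6994 = 29.67 t
LOI: 10.94·0.6019 + 17.36·0.001000 + 42.42·0.3006 + 30.65·0.001000 + 152.0·0.003000 + 13.92·0.4393 = 25.96 t
Resulting glass, batch − LOI: 267.3 − 25.96 = 241.3 t (consistent with Σ oxide mass)
each wt % is 100 × oxide ÷ glass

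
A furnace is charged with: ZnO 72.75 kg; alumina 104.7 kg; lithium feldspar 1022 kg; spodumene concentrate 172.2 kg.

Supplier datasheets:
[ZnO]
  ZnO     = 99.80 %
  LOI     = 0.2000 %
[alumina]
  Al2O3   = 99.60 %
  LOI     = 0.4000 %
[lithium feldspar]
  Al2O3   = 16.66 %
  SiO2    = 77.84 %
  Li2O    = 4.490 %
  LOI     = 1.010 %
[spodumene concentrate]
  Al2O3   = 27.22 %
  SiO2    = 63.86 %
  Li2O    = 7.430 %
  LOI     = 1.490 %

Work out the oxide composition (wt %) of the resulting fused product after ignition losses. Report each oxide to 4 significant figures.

Glass mass = 1358 kg (batch 1372 − LOI 13.45).
Composition: Al2O3 23.67%, SiO2 66.67%, Li2O 4.321%, ZnO 5.346%

Working values are printed rounded to 4 significant figures alongside each step; each numeric step carries full precision at every stage; a single rounding finalizes each reported value. All derived quantities (net glass mass, totals, the four compositions, the yield, ignition loss) are recomputed in exact precision from the weighed amounts on 1358 kg of glass exactly as printed in the question or the answer.
What the batch supplies per oxide:
  Al2O3: 104.7·0.9960 + 1022·0.1666 + 172.2·0.2722 = 321.4 kg
  SiO2: 1022·0.7784 + 172.2·0.6386 = 905.5 kg
  Li2O: 1022·0.04490 + 172.2·0.07430 = 58.68 kg
  ZnO: 72.75·0.9980 = 72.60 kg
LOI: 72.75·0.002000 + 104.7·0.004000 + 1022·0.01010 + 172.2·0.01490 = 13.45 kg
The glass mass, total less LOI, = 1372 − 13.45 = 1358 kg (= the summed oxide contributions)
wt %: oxide over glass, times 100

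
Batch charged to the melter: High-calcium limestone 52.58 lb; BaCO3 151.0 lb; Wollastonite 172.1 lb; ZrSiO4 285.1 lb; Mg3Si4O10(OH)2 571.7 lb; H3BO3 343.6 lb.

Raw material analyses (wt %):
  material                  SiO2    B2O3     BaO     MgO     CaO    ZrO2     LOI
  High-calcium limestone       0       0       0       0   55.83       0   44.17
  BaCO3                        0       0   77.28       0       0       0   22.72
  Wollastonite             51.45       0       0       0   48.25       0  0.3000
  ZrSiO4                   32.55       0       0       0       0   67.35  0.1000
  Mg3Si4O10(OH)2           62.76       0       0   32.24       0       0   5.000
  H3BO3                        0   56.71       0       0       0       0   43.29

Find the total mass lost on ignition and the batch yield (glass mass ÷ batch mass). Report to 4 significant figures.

LOI loss = 235.7 lb; glass = 1340 lb; yield = 85.05%

In-progress results are shown rounded to 4 significant figures across the worked steps. The working math carries exact precision at all times — exactly one rounding is applied to each reported value; derived quantities, including totals, six oxide percentages, ignition loss, glass mass, yield, are rebuilt starting from the weights per 1340 lb of glass at full precision, exactly as printed in the problem or the answer.
Material-by-material LOI:
  High-calcium limestone: 52.58 × 0.4417 = 23.22 lb
  BaCO3: 151.0 × 0.2272 = 34.31 lb
  Wollastonite: 172.1 × 0.003000 = 0.5163 lb
  ZrSiO4: 285.1 × 0.001000 = 0.2851 lb
  Mg3Si4O10(OH)2: 571.7 × 0.05000 = 28.59 lb
  H3BO3: 343.6 × 0.4329 = 148.7 lb
Total LOI = 235.7 lb
Glass = batch − LOI = 1576 − 235.7 = 1340 lb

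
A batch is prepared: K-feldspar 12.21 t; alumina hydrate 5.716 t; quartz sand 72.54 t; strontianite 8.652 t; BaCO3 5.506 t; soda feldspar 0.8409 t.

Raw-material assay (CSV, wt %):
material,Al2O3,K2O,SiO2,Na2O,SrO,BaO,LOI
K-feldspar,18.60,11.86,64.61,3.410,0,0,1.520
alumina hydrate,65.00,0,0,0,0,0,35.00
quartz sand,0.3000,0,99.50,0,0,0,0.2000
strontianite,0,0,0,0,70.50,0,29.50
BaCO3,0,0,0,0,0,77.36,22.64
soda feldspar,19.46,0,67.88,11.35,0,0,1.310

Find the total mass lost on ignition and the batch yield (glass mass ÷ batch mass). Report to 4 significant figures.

LOI loss = 6.141 t; glass = 99.32 t; yield = 94.18%

Every computation holds full float precision at every stage; the intermediate values are printed (rounded to 4 significant figures) when written out. Exactly one rounding lands on each reported number. All derived quantities (the six compositions, yield, totals, ignition loss, glass mass) are carried at full precision using the weight values at 99.32 t of glass, as quoted within the problem or answer text.
Loss on ignition, line by line:
  K-feldspar: 12.21 × 0.01520 = 0.1856 t
  alumina hydrate: 5.716 × 0.3500 = 2.001 t
  quartz sand: 72.54 × 0.002000 = 0.1451 t
  strontianite: 8.652 × 0.2950 = 2.552 t
  BaCO3: 5.506 × 0.2264 = 1.247 t
  soda feldspar: 0.8409 × 0.01310 = 0.01102 t
Total LOI = 6.141 t
Glass = batch − LOI = 105.5 − 6.141 = 99.32 t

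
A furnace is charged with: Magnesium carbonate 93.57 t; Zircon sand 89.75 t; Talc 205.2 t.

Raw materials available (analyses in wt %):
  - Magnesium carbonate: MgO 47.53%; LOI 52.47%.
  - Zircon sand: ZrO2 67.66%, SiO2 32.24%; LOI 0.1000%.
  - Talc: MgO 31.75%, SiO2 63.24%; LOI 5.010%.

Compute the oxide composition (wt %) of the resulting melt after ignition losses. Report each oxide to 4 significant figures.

Glass mass = 329.1 t (batch 388.5 − LOI 59.47).
Composition: MgO 33.32%, ZrO2 18.45%, SiO2 48.23%

All internal work carries exact precision through the solve. Intermediates are displayed rounded off to 4 significant figures as written — every reported result receives exactly one rounding; the derived quantities (the yield, three oxide percentages, the totals, net glass mass, LOI) are computed at full float precision using the weight values at 329.1 t of glass as set out in the problem or answer text.
Oxide-by-oxide delivered mass:
  MgO: 93.57·0.4753 + 205.2·0.3175 = 109.6 t
  ZrO2: 89.75·0.6766 = 60.72 t
  SiO2: 89.75·0.3224 + 205.2·0.6324 = 158.7 t
LOI: 93.57·0.5247 + 89.75·0.001000 + 205.2·0.05010 = 59.47 t
Resulting glass, batch − LOI: 388.5 − 59.47 = 329.1 t (consistent with Σ oxide mass)
each wt % is 100 × oxide ÷ glass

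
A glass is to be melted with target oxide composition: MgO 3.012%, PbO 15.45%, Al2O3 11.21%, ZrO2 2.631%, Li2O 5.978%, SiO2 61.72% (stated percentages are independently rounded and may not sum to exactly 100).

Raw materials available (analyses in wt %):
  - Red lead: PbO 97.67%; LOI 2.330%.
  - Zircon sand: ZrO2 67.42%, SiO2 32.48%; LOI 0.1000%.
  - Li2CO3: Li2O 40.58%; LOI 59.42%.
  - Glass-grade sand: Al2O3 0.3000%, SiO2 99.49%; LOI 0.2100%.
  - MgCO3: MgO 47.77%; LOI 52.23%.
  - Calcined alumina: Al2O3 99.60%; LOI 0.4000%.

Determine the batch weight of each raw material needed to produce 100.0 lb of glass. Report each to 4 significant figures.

The working math carries full precision from first step to last — the intermediate values appear rounded to 4 significant figures in the working; each reported result is rounded just once; derived quantities, including the yield, glass mass, the totals, ignition loss, the six compositions, are carried from the batch weights per 100.0 lb of glass in exact precision as given in the question or the answer.
Target oxide masses per 100.0 lb glass:
  MgO: 3.012% × 100.0 = 3.012 lb
  PbO: 15.45% × 100.0 = 15.45 lb
  Al2O3: 11.21% × 100.0 = 11.21 lb
  ZrO2: 2.631% × 100.0 = 2.631 lb
  Li2O: 5.978% × 100.0 = 5.978 lb
  SiO2: 61.72% × 100.0 = 61.72 lb
Per-oxide balance check with the batch weights as given, at the basis given (sum by sum, the targets are met modulo rounding of the values):
  MgO: 6.305·0.4777 = 3.012 lb (target 3.012 lb)
  PbO: 15.82·0.9767 = 15.45 lb (target 15.45 lb)
  Al2O3: 60.76·0.003000 + 11.07·0.9960 = 11.21 lb (target 11.21 lb)
  ZrO2: 3.902·0.6742 = 2.631 lb (target 2.631 lb)
  Li2O: 14.73·0.4058 = 5.977 lb (target 5.978 lb)
  SiO2: 3.902·0.3248 + 60.76·0.9949 = 61.72 lb (target 61.72 lb)
Glass-mass closure: the batch minus its LOI: 100.0 lb (summing oxide targets gives 100.0 lb; basis as stated: 100.0 lb — deltas are rounding alone).
Adding the batch up: Σ batch = 112.6 lb; loss to ignition Σ batch·LOI = 12.59 lb; the yield ratio, glass ÷ batch: 88.82%.

Batch per 100.0 lb glass:
  Red lead: 15.82 lb
  Zircon sand: 3.902 lb
  Li2CO3: 14.73 lb
  Glass-grade sand: 60.76 lb
  MgCO3: 6.305 lb
  Calcined alumina: 11.07 lb
Total batch = 112.6 lb; LOI loss = 12.59 lb; yield = 88.82%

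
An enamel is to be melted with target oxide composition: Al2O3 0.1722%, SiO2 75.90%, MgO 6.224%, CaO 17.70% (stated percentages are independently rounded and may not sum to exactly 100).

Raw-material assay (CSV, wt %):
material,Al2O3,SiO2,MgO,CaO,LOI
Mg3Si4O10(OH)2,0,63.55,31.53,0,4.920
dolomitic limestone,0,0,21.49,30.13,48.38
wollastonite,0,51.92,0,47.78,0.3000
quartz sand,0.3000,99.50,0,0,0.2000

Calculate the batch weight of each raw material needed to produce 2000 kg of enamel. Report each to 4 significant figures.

Batch per 2000 kg enamel:
  Mg3Si4O10(OH)2: 162.0 kg
  dolomitic limestone: 341.6 kg
  wollastonite: 525.5 kg
  quartz sand: 1148 kg
Total batch = 2177 kg; LOI loss = 177.1 kg; yield = 91.86%

The intermediate values are shown, rounded to four significant figures, at each printed step — every computation maintains full precision in all steps; each reported number takes exactly one rounding — derived quantities (ignition loss, totals, four oxide percentages, yield, glass mass) are computed from the batch weights per 2000 kg of glass at exact precision as written in the problem or the answer.
Oxide mass targets, per 2000 kg enamel:
  Al2O3: 0.1722% × 2000 = 3.444 kg
  SiO2: 75.90% × 2000 = 1518 kg
  MgO: 6.224% × 2000 = 124.5 kg
  CaO: 17.70% × 2000 = 354.0 kg
Per-oxide balance check per the reported batch figures, per the basis as stated (sum by sum, the targets are met given rounding of the digits):
  Al2O3: 1148·0.003000 = 3.444 kg (target 3.444 kg)
  SiO2: 162.0·0.6355 + 525.5·0.5192 + 1148·0.9950 = 1518 kg (target 1518 kg)
  MgO: 162.0·0.3153 + 341.6·0.2149 = 124.5 kg (target 124.5 kg)
  CaO: 341.6·0.3013 + 525.5·0.4778 = 354.0 kg (target 354.0 kg)
The glass-mass cross-check: net batch after ignition = 2000 kg (per-oxide target masses sum to 2000 kg; the stated basis being 2000 kg — rounding explains the deltas).
Summing the batch: Σ batch = 2177 kg; ignition loss, Σ(batch × LOI) = 177.1 kg; as yield: glass ÷ batch → 91.86%.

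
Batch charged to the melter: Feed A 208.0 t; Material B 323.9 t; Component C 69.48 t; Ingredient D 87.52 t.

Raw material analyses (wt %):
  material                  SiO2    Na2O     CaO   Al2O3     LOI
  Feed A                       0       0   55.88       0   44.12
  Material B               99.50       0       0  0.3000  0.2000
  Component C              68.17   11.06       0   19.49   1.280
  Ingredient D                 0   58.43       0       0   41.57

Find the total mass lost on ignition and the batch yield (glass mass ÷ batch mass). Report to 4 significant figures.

LOI loss = 129.7 t; glass = 559.2 t; yield = 81.17%

Values along the way are printed (rounded to four significant figures) between the steps. All arithmetic maintains exact precision in every operation — a single rounding finalizes every reported number. Derived quantities are carried in full float precision (the four compositions, glass mass, the totals, ignition loss, the yield) using the weight values at 559.2 t of glass, as they appear in either problem or answer.
Ignition loss by material:
  Feed A: 208.0 × 0.4412 = 91.77 t
  Material B: 323.9 × 0.002000 = 0.6478 t
  Component C: 69.48 × 0.01280 = 0.8893 t
  Ingredient D: 87.52 × 0.4157 = 36.38 t
Total LOI = 129.7 t
Glass = batch − LOI = 688.9 − 129.7 = 559.2 t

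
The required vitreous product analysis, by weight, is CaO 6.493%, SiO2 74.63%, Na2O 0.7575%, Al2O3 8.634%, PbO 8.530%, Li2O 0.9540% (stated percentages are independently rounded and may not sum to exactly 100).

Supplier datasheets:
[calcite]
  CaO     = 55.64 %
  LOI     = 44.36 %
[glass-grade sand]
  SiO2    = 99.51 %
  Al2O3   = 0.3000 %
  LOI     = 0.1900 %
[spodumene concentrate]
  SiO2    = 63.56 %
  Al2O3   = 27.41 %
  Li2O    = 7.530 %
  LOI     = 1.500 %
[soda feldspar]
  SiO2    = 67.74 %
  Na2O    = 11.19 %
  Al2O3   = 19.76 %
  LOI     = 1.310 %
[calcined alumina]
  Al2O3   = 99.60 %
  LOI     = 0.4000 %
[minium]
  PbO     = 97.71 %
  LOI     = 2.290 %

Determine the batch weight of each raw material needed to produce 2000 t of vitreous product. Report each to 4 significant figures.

Batch per 2000 t vitreous product:
  calcite: 233.4 t
  glass-grade sand: 1246 t
  spodumene concentrate: 253.4 t
  soda feldspar: 135.4 t
  calcined alumina: 73.03 t
  minium: 174.6 t
Total batch = 2116 t; LOI loss = 115.8 t; yield = 94.53%

The whole derivation runs at full float precision all the way through — the intermediate values are printed, rounded to 4 significant figures, within the worked lines. Each reported figure is rounded exactly once. The derived quantities are rebuilt in full float precision (the six compositions, net glass mass, totals, ignition loss, the yield) using the weight values for 2000 t of glass, exactly as shown in the problem or the answer.
Target oxide masses per 2000 t vitreous product:
  CaO: 6.493% × 2000 = 129.9 t
  SiO2: 74.63% × 2000 = 1493 t
  Na2O: 0.7575% × 2000 = 15.15 t
  Al2O3: 8.634% × 2000 = 172.7 t
  PbO: 8.530% × 2000 = 170.6 t
  Li2O: 0.9540% × 2000 = 19.08 t
Per-oxide balance check per the reported batch figures, versus the basis set out (sums match the target masses inside rounding margins):
  CaO: 233.4·0.5564 = 129.9 t (target 129.9 t)
  SiO2: 1246·0.9951 + 253.4·0.6356 + 135.4·0.6774 = 1493 t (target 1493 t)
  Na2O: 135.4·0.1119 = 15.15 t (target 15.15 t)
  Al2O3: 1246·0.003000 + 253.4·0.2741 + 135.4·0.1976 + 73.03·0.9960 = 172.7 t (target 172.7 t)
  PbO: 174.6·0.9771 = 170.6 t (target 170.6 t)
  Li2O: 253.4·0.07530 = 19.08 t (target 19.08 t)
Glass-mass bookkeeping: batch total minus LOI = 2000 t (the Σ of target masses is 2000 t; basis as stated: 2000 t — differing by rounding only).
Total batch = Σ batch = 2116 t; ignition loss, Σ(batch × LOI) = 115.8 t; the yield ratio, glass ÷ batch: 94.53%.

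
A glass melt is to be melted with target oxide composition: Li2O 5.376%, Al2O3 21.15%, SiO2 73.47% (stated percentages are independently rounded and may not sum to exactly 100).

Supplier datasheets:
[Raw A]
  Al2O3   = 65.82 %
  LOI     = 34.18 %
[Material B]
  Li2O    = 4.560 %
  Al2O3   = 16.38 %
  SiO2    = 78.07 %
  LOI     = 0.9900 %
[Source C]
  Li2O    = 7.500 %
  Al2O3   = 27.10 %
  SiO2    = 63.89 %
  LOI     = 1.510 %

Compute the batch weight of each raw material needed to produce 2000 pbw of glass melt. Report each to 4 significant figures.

Batch per 2000 pbw glass melt:
  Raw A: 54.48 pbw
  Material B: 1411 pbw
  Source C: 575.7 pbw
Total batch = 2041 pbw; LOI loss = 41.28 pbw; yield = 97.98%

The working math keeps full precision at every stage. In-progress results are printed, with 4-significant-digit rounding, across the worked steps — each reported figure is rounded exactly once. All derived quantities are carried from the batch weights on 2000 pbw of glass at full float precision (the three compositions, totals, net glass mass, yield, LOI) as written in problem or answer.
The oxide mass targets at 2000 pbw glass melt:
  Li2O: 5.376% × 2000 = 107.5 pbw
  Al2O3: 21.15% × 2000 = 423.0 pbw
  SiO2: 73.47% × 2000 = 1469 pbw
Oxide-by-oxide audit per the reported batch figures, relative to the basis at hand (target by target, the sums agree within answer rounding):
  Li2O: 1411·0.04560 + 575.7·0.07500 = 107.5 pbw (target 107.5 pbw)
  Al2O3: 54.48·0.6582 + 1411·0.1638 + 575.7·0.2710 = 423.0 pbw (target 423.0 pbw)
  SiO2: 1411·0.7807 + 575.7·0.6389 = 1469 pbw (target 1469 pbw)
Glass mass check: whole batch net of LOI = 2000 pbw (targets for the oxides total 2000 pbw; stated basis 2000 pbw — deltas are rounding alone).
Batch total: Σ batch = 2041 pbw; LOI removed, Σ of batch·LOI: 41.28 pbw; yield, glass over the total, = 97.98%.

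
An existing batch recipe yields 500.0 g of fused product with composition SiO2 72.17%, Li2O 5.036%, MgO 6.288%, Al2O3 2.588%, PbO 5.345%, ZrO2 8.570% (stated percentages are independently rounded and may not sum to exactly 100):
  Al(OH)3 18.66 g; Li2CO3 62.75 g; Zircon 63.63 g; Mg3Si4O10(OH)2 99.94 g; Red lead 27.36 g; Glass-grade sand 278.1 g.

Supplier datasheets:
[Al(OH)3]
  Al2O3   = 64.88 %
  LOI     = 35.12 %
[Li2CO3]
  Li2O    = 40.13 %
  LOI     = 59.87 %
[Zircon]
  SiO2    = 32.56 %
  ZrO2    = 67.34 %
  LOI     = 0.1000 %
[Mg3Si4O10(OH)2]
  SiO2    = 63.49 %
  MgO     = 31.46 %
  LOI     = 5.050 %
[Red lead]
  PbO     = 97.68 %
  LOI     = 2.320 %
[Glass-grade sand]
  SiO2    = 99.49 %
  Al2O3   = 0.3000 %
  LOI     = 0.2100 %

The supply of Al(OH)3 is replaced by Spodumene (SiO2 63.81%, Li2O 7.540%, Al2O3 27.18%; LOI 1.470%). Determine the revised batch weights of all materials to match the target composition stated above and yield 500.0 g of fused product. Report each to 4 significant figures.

Revised batch per 500.0 g fused product:
  Spodumene: 44.86 g
  Li2CO3: 54.32 g
  Zircon: 63.63 g
  Mg3Si4O10(OH)2: 99.94 g
  Red lead: 27.36 g
  Glass-grade sand: 249.3 g
Total batch = 539.4 g; LOI loss = 39.45 g

Working values are printed, with 4-significant-digit rounding, alongside each step — the working math keeps exact precision at every stage — every reported value is rounded once only — the derived quantities (net glass mass, the six compositions, the totals, yield, ignition loss) are re-derived starting from the weights at 500.0 g of glass in exact precision, exactly as shown in either problem or answer.
Oxide mass targets, per 500.0 g fused product:
  SiO2: 72.17% × 500.0 = 360.8 g
  Li2O: 5.036% × 500.0 = 25.18 g
  MgO: 6.288% × 500.0 = 31.44 g
  Al2O3: 2.588% × 500.0 = 12.94 g
  PbO: 5.345% × 500.0 = 26.72 g
  ZrO2: 8.570% × 500.0 = 42.85 g
Per-oxide balance check per the reported batch figures, for the quoted basis mass (sum by sum, the targets are met up to rounding of the answer):
  SiO2: 44.86·0.6381 + 63.63·0.3256 + 99.94·0.6349 + 249.3·0.9949 = 360.8 g (target 360.8 g)
  Li2O: 44.86·0.07540 + 54.32·0.4013 = 25.18 g (target 25.18 g)
  MgO: 99.94·0.3146 = 31.44 g (target 31.44 g)
  Al2O3: 44.86·0.2718 + 249.3·0.003000 = 12.94 g (target 12.94 g)
  PbO: 27.36·0.9768 = 26.73 g (target 26.72 g)
  ZrO2: 63.63·0.6734 = 42.85 g (target 42.85 g)
Glass-mass bookkeeping: batch total minus LOI = 500.0 g (targets for the oxides total 500.0 g; the stated basis being 500.0 g — a pure rounding effect).
Batch grand total — Σ batch = 539.4 g; the LOI term Σ batch·LOI equals 39.45 g; yield, glass over the total, = 92.69%.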